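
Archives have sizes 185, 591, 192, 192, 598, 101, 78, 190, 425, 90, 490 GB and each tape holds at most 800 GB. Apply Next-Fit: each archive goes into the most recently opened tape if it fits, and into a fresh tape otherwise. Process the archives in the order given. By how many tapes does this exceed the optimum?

1

Next-Fit: [185,591] [192,192] [598,101,78] [190,425,90] [490] → 5 tapes.
Total size 3132 GB; any packing needs at least ⌈3132/800⌉ = 4 tapes.
An optimal packing achieves that bound: [598,192] [591,192] [490,190,101] [425,185,90,78] → 4 tapes.
Excess: 5 − 4 = 1.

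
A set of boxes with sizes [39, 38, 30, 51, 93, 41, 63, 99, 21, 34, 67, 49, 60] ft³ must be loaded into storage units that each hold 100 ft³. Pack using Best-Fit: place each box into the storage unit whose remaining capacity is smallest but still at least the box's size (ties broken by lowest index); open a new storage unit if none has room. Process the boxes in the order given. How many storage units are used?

8 storage units

storage unit 1: place 39 ft³, 61 ft³ left
storage unit 1: place 38 ft³, 23 ft³ left
storage unit 2: place 30 ft³, 70 ft³ left
storage unit 2: place 51 ft³, 19 ft³ left
storage unit 3: place 93 ft³, 7 ft³ left
storage unit 4: place 41 ft³, 59 ft³ left
storage unit 5: place 63 ft³, 37 ft³ left
storage unit 6: place 99 ft³, 1 ft³ left
storage unit 1: place 21 ft³, 2 ft³ left
storage unit 5: place 34 ft³, 3 ft³ left
storage unit 7: place 67 ft³, 33 ft³ left
storage unit 4: place 49 ft³, 10 ft³ left
storage unit 8: place 60 ft³, 40 ft³ left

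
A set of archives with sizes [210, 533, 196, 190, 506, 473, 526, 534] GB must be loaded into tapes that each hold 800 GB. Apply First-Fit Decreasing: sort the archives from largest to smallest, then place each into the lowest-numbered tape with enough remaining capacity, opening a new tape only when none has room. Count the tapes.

Sorted descending: 534, 533, 526, 506, 473, 210, 196, 190.
Put 534 GB in tape 1; 266 GB remain.
Put 533 GB in tape 2; 267 GB remain.
Put 526 GB in tape 3; 274 GB remain.
Put 506 GB in tape 4; 294 GB remain.
Put 473 GB in tape 5; 327 GB remain.
Put 210 GB in tape 1; 56 GB remain.
Put 196 GB in tape 2; 71 GB remain.
Put 190 GB in tape 3; 84 GB remain.

5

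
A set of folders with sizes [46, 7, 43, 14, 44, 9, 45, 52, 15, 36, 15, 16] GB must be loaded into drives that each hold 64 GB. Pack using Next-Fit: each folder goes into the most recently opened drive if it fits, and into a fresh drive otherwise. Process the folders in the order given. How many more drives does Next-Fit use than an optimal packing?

Next-Fit: [46,7] [43,14] [44,9] [45] [52] [15,36] [15,16] → 7 drives.
Total size 342 GB; any packing needs at least ⌈342/64⌉ = 6 drives.
An optimal packing achieves that bound: [52,9] [46,16] [45,15] [44,15] [43,14,7] [36] → 6 drives.
Excess: 7 − 6 = 1.

1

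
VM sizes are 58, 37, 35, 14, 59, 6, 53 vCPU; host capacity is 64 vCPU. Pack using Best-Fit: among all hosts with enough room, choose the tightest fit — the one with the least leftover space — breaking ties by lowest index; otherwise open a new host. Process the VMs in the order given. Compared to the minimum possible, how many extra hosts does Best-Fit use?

0

Best-Fit: [58,6] [37,14] [35] [59] [53] → 5 hosts.
Total size 262 vCPU; any packing needs at least ⌈262/64⌉ = 5 hosts.
So 5 is already optimal.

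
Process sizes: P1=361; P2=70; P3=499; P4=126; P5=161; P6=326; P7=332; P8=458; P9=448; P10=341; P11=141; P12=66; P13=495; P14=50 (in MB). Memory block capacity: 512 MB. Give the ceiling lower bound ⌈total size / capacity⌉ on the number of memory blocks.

Total size = 361 + 70 + 499 + 126 + 161 + 326 + 332 + 458 + 448 + 341 + 141 + 66 + 495 + 50 = 3874 MB.
⌈3874 / 512⌉ = 8.

8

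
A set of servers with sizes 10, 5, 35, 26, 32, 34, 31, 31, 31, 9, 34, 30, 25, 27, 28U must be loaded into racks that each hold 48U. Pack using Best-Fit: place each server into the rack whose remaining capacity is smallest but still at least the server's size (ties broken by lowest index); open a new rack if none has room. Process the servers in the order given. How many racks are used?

10U → rack 1 (remaining 38U)
5U → rack 1 (remaining 33U)
35U → rack 2 (remaining 13U)
26U → rack 1 (remaining 7U)
32U → rack 3 (remaining 16U)
34U → rack 4 (remaining 14U)
31U → rack 5 (remaining 17U)
31U → rack 6 (remaining 17U)
31U → rack 7 (remaining 17U)
9U → rack 2 (remaining 4U)
34U → rack 8 (remaining 14U)
30U → rack 9 (remaining 18U)
25U → rack 10 (remaining 23U)
27U → rack 11 (remaining 21U)
28U → rack 12 (remaining 20U)
Final racks: [10,5,26] [35,9] [32] [34] [31] [31] [31] [34] [30] [25] [27] [28].

12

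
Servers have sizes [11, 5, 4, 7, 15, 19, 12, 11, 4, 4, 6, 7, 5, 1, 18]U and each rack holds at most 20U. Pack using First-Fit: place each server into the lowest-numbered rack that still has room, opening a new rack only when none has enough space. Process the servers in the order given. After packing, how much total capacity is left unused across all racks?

11

11U → rack 1 (remaining 9U)
5U → rack 1 (remaining 4U)
4U → rack 1 (remaining 0U)
7U → rack 2 (remaining 13U)
15U → rack 3 (remaining 5U)
19U → rack 4 (remaining 1U)
12U → rack 2 (remaining 1U)
11U → rack 5 (remaining 9U)
4U → rack 3 (remaining 1U)
4U → rack 5 (remaining 5U)
6U → rack 6 (remaining 14U)
7U → rack 6 (remaining 7U)
5U → rack 5 (remaining 0U)
1U → rack 2 (remaining 0U)
18U → rack 7 (remaining 2U)
7 racks × 20U = 140U; used 129U; unused 11U.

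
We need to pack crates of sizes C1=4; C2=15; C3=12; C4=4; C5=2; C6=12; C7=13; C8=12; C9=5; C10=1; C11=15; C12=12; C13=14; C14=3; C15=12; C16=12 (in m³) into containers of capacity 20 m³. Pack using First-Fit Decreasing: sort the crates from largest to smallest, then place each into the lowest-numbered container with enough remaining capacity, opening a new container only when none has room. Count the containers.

Sorted descending: 15, 15, 14, 13, 12, 12, 12, 12, 12, 12, 5, 4, 4, 3, 2, 1.
container 1: place 15 m³, 5 m³ left
container 2: place 15 m³, 5 m³ left
container 3: place 14 m³, 6 m³ left
container 4: place 13 m³, 7 m³ left
container 5: place 12 m³, 8 m³ left
container 6: place 12 m³, 8 m³ left
container 7: place 12 m³, 8 m³ left
container 8: place 12 m³, 8 m³ left
container 9: place 12 m³, 8 m³ left
container 10: place 12 m³, 8 m³ left
container 1: place 5 m³, 0 m³ left
container 2: place 4 m³, 1 m³ left
container 3: place 4 m³, 2 m³ left
container 4: place 3 m³, 4 m³ left
container 3: place 2 m³, 0 m³ left
container 2: place 1 m³, 0 m³ left

10 containers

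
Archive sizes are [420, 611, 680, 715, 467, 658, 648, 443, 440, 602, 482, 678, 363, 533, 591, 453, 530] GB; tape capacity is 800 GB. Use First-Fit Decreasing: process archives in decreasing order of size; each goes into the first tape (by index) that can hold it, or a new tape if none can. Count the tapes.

16

Sorted descending: 715, 680, 678, 658, 648, 611, 602, 591, 533, 530, 482, 467, 453, 443, 440, 420, 363.
tape 1: place 715 GB, 85 GB left
tape 2: place 680 GB, 120 GB left
tape 3: place 678 GB, 122 GB left
tape 4: place 658 GB, 142 GB left
tape 5: place 648 GB, 152 GB left
tape 6: place 611 GB, 189 GB left
tape 7: place 602 GB, 198 GB left
tape 8: place 591 GB, 209 GB left
tape 9: place 533 GB, 267 GB left
tape 10: place 530 GB, 270 GB left
tape 11: place 482 GB, 318 GB left
tape 12: place 467 GB, 333 GB left
tape 13: place 453 GB, 347 GB left
tape 14: place 443 GB, 357 GB left
tape 15: place 440 GB, 360 GB left
tape 16: place 420 GB, 380 GB left
tape 16: place 363 GB, 17 GB left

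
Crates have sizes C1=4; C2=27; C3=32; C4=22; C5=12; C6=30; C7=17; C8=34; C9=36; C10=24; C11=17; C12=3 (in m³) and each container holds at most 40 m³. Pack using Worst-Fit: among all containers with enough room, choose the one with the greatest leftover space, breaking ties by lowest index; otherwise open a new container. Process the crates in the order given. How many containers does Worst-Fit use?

container 1: place C1 (4 m³), 36 m³ left
container 1: place C2 (27 m³), 9 m³ left
container 2: place C3 (32 m³), 8 m³ left
container 3: place C4 (22 m³), 18 m³ left
container 3: place C5 (12 m³), 6 m³ left
container 4: place C6 (30 m³), 10 m³ left
container 5: place C7 (17 m³), 23 m³ left
container 6: place C8 (34 m³), 6 m³ left
container 7: place C9 (36 m³), 4 m³ left
container 8: place C10 (24 m³), 16 m³ left
container 5: place C11 (17 m³), 6 m³ left
container 8: place C12 (3 m³), 13 m³ left
Final containers: [4,27] [32] [22,12] [30] [17,17] [34] [36] [24,3].

8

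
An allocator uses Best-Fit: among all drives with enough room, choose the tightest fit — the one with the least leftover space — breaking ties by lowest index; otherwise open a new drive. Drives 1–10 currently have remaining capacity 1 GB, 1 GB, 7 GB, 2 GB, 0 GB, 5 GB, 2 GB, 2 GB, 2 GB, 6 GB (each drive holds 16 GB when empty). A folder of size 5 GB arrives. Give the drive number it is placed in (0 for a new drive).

6

Drives with room: drive 3 (7 GB), drive 6 (5 GB), drive 10 (6 GB).
Tightest fit is drive 6 with 5 GB free.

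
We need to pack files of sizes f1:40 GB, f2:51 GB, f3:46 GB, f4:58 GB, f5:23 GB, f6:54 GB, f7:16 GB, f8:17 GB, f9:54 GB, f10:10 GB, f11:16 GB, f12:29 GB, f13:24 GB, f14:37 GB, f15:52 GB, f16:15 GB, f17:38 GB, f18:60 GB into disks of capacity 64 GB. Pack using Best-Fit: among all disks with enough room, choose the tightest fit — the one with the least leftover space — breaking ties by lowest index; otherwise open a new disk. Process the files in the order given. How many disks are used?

Put f1 (40 GB) in disk 1; 24 GB remain.
Put f2 (51 GB) in disk 2; 13 GB remain.
Put f3 (46 GB) in disk 3; 18 GB remain.
Put f4 (58 GB) in disk 4; 6 GB remain.
Put f5 (23 GB) in disk 1; 1 GB remain.
Put f6 (54 GB) in disk 5; 10 GB remain.
Put f7 (16 GB) in disk 3; 2 GB remain.
Put f8 (17 GB) in disk 6; 47 GB remain.
Put f9 (54 GB) in disk 7; 10 GB remain.
Put f10 (10 GB) in disk 5; 0 GB remain.
Put f11 (16 GB) in disk 6; 31 GB remain.
Put f12 (29 GB) in disk 6; 2 GB remain.
Put f13 (24 GB) in disk 8; 40 GB remain.
Put f14 (37 GB) in disk 8; 3 GB remain.
Put f15 (52 GB) in disk 9; 12 GB remain.
Put f16 (15 GB) in disk 10; 49 GB remain.
Put f17 (38 GB) in disk 10; 11 GB remain.
Put f18 (60 GB) in disk 11; 4 GB remain.
Final disks: [40,23] [51] [46,16] [58] [54,10] [17,16,29] [54] [24,37] [52] [15,38] [60].

11 disks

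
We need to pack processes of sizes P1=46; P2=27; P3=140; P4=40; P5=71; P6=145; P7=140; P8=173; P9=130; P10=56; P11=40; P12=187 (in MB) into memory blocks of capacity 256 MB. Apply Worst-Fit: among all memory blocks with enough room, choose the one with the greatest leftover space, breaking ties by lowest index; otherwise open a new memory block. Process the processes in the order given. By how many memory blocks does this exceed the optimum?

Worst-Fit: [46,27,140,40] [71,145] [140,40] [173] [130,56] [187] → 6 memory blocks.
6 processes exceed 128 MB (half the capacity), and no two of those can share a memory block, so at least 6 memory blocks are needed.
So 6 is already optimal.

0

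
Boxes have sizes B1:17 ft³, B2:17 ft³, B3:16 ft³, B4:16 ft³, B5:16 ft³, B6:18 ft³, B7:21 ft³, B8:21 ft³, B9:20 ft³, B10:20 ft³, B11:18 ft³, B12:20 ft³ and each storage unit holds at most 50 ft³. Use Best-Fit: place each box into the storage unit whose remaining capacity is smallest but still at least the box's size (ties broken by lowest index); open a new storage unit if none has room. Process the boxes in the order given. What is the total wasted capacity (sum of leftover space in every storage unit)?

30

storage unit 1: place B1 (17 ft³), 33 ft³ left
storage unit 1: place B2 (17 ft³), 16 ft³ left
storage unit 1: place B3 (16 ft³), 0 ft³ left
storage unit 2: place B4 (16 ft³), 34 ft³ left
storage unit 2: place B5 (16 ft³), 18 ft³ left
storage unit 2: place B6 (18 ft³), 0 ft³ left
storage unit 3: place B7 (21 ft³), 29 ft³ left
storage unit 3: place B8 (21 ft³), 8 ft³ left
storage unit 4: place B9 (20 ft³), 30 ft³ left
storage unit 4: place B10 (20 ft³), 10 ft³ left
storage unit 5: place B11 (18 ft³), 32 ft³ left
storage unit 5: place B12 (20 ft³), 12 ft³ left
5 storage units × 50 ft³ = 250 ft³; used 220 ft³; unused 30 ft³.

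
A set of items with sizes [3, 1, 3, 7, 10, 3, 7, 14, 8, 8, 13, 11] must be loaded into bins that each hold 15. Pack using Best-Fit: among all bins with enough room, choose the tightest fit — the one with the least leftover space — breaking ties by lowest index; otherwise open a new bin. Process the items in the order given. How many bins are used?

7

3 → bin 1 (remaining 12)
1 → bin 1 (remaining 11)
3 → bin 1 (remaining 8)
7 → bin 1 (remaining 1)
10 → bin 2 (remaining 5)
3 → bin 2 (remaining 2)
7 → bin 3 (remaining 8)
14 → bin 4 (remaining 1)
8 → bin 3 (remaining 0)
8 → bin 5 (remaining 7)
13 → bin 6 (remaining 2)
11 → bin 7 (remaining 4)
Final bins: [3,1,3,7] [10,3] [7,8] [14] [8] [13] [11].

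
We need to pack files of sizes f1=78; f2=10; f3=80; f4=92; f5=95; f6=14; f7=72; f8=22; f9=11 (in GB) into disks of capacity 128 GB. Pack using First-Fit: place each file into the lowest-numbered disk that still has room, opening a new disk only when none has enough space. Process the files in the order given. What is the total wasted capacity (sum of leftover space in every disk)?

f1 (78 GB) → disk 1 (remaining 50 GB)
f2 (10 GB) → disk 1 (remaining 40 GB)
f3 (80 GB) → disk 2 (remaining 48 GB)
f4 (92 GB) → disk 3 (remaining 36 GB)
f5 (95 GB) → disk 4 (remaining 33 GB)
f6 (14 GB) → disk 1 (remaining 26 GB)
f7 (72 GB) → disk 5 (remaining 56 GB)
f8 (22 GB) → disk 1 (remaining 4 GB)
f9 (11 GB) → disk 2 (remaining 37 GB)
5 disks × 128 GB = 640 GB; used 474 GB; unused 166 GB.

166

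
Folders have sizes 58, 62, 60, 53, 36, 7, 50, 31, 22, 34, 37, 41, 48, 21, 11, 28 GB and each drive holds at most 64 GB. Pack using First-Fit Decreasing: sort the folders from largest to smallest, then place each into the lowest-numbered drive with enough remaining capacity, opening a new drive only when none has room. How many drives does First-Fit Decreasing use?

Sorted descending: 62, 60, 58, 53, 50, 48, 41, 37, 36, 34, 31, 28, 22, 21, 11, 7.
drive 1: place 62 GB, 2 GB left
drive 2: place 60 GB, 4 GB left
drive 3: place 58 GB, 6 GB left
drive 4: place 53 GB, 11 GB left
drive 5: place 50 GB, 14 GB left
drive 6: place 48 GB, 16 GB left
drive 7: place 41 GB, 23 GB left
drive 8: place 37 GB, 27 GB left
drive 9: place 36 GB, 28 GB left
drive 10: place 34 GB, 30 GB left
drive 11: place 31 GB, 33 GB left
drive 9: place 28 GB, 0 GB left
drive 7: place 22 GB, 1 GB left
drive 8: place 21 GB, 6 GB left
drive 4: place 11 GB, 0 GB left
drive 5: place 7 GB, 7 GB left
Final drives: [62] [60] [58] [53,11] [50,7] [48] [41,22] [37,21] [36,28] [34] [31].

11 drives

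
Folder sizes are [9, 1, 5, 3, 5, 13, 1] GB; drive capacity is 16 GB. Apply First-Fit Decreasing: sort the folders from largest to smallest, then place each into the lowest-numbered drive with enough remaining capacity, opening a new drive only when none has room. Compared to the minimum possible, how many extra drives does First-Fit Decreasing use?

First-Fit Decreasing: [13,3] [9,5,1,1] [5] → 3 drives.
Total size 37 GB; any packing needs at least ⌈37/16⌉ = 3 drives.
So 3 is already optimal.

0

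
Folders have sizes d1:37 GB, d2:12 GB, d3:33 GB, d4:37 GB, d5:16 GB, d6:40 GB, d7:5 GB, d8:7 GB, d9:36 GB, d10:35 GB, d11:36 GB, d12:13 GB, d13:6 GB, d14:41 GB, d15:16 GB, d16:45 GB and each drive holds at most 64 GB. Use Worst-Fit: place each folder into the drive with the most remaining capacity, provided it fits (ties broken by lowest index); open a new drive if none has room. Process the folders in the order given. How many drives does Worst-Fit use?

9

drive 1: place d1 (37 GB), 27 GB left
drive 1: place d2 (12 GB), 15 GB left
drive 2: place d3 (33 GB), 31 GB left
drive 3: place d4 (37 GB), 27 GB left
drive 2: place d5 (16 GB), 15 GB left
drive 4: place d6 (40 GB), 24 GB left
drive 3: place d7 (5 GB), 22 GB left
drive 4: place d8 (7 GB), 17 GB left
drive 5: place d9 (36 GB), 28 GB left
drive 6: place d10 (35 GB), 29 GB left
drive 7: place d11 (36 GB), 28 GB left
drive 6: place d12 (13 GB), 16 GB left
drive 5: place d13 (6 GB), 22 GB left
drive 8: place d14 (41 GB), 23 GB left
drive 7: place d15 (16 GB), 12 GB left
drive 9: place d16 (45 GB), 19 GB left
Final drives: [37,12] [33,16] [37,5] [40,7] [36,6] [35,13] [36,16] [41] [45].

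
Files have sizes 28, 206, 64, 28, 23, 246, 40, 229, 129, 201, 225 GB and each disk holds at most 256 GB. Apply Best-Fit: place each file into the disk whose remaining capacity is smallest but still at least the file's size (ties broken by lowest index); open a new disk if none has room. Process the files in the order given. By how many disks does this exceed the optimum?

Best-Fit: [28,206] [64,28,23,40] [246] [229] [129] [201] [225] → 7 disks.
Total size 1419 GB; any packing needs at least ⌈1419/256⌉ = 6 disks.
An optimal packing achieves that bound: [246] [229,23] [225,28] [206,40] [201,28] [129,64] → 6 disks.
Excess: 7 − 6 = 1.

1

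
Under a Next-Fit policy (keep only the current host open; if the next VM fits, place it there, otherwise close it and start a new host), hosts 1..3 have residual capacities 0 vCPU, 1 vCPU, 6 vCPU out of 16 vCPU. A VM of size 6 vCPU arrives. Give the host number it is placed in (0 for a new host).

Next-Fit only looks at host 3, which has 6 vCPU free.
6 vCPU fits there.

3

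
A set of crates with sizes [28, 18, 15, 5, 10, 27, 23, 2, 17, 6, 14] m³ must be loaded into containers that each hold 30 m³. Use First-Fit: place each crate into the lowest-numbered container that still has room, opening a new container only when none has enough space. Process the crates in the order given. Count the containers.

28 m³ → container 1 (remaining 2 m³)
18 m³ → container 2 (remaining 12 m³)
15 m³ → container 3 (remaining 15 m³)
5 m³ → container 2 (remaining 7 m³)
10 m³ → container 3 (remaining 5 m³)
27 m³ → container 4 (remaining 3 m³)
23 m³ → container 5 (remaining 7 m³)
2 m³ → container 1 (remaining 0 m³)
17 m³ → container 6 (remaining 13 m³)
6 m³ → container 2 (remaining 1 m³)
14 m³ → container 7 (remaining 16 m³)
Final containers: [28,2] [18,5,6] [15,10] [27] [23] [17] [14].

7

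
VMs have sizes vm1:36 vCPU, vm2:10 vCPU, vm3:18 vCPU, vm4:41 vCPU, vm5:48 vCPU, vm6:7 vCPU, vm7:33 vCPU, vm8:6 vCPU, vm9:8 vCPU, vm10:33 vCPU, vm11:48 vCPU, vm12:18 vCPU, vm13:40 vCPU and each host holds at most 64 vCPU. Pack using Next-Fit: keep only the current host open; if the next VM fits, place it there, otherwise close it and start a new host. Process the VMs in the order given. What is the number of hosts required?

vm1 (36 vCPU) → host 1 (remaining 28 vCPU)
vm2 (10 vCPU) → host 1 (remaining 18 vCPU)
vm3 (18 vCPU) → host 1 (remaining 0 vCPU)
vm4 (41 vCPU) → host 2 (remaining 23 vCPU)
vm5 (48 vCPU) → host 3 (remaining 16 vCPU)
vm6 (7 vCPU) → host 3 (remaining 9 vCPU)
vm7 (33 vCPU) → host 4 (remaining 31 vCPU)
vm8 (6 vCPU) → host 4 (remaining 25 vCPU)
vm9 (8 vCPU) → host 4 (remaining 17 vCPU)
vm10 (33 vCPU) → host 5 (remaining 31 vCPU)
vm11 (48 vCPU) → host 6 (remaining 16 vCPU)
vm12 (18 vCPU) → host 7 (remaining 46 vCPU)
vm13 (40 vCPU) → host 7 (remaining 6 vCPU)

7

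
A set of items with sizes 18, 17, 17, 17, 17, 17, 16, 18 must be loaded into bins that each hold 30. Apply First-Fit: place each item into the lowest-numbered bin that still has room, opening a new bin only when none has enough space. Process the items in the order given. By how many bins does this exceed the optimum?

First-Fit: [18] [17] [17] [17] [17] [17] [16] [18] → 8 bins.
8 items exceed 15 (half the capacity), and no two of those can share a bin, so at least 8 bins are needed.
So 8 is already optimal.

0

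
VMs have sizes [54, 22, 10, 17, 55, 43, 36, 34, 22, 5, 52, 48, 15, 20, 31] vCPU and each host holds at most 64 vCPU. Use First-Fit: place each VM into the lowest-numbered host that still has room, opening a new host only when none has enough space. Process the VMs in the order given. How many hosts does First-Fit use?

9 hosts

54 vCPU → host 1 (remaining 10 vCPU)
22 vCPU → host 2 (remaining 42 vCPU)
10 vCPU → host 1 (remaining 0 vCPU)
17 vCPU → host 2 (remaining 25 vCPU)
55 vCPU → host 3 (remaining 9 vCPU)
43 vCPU → host 4 (remaining 21 vCPU)
36 vCPU → host 5 (remaining 28 vCPU)
34 vCPU → host 6 (remaining 30 vCPU)
22 vCPU → host 2 (remaining 3 vCPU)
5 vCPU → host 3 (remaining 4 vCPU)
52 vCPU → host 7 (remaining 12 vCPU)
48 vCPU → host 8 (remaining 16 vCPU)
15 vCPU → host 4 (remaining 6 vCPU)
20 vCPU → host 5 (remaining 8 vCPU)
31 vCPU → host 9 (remaining 33 vCPU)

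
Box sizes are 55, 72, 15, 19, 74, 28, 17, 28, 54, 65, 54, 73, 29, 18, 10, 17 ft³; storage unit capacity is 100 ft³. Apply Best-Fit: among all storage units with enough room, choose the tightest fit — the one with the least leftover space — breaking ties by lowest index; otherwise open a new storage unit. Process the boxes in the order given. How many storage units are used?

8 storage units

55 ft³ → storage unit 1 (remaining 45 ft³)
72 ft³ → storage unit 2 (remaining 28 ft³)
15 ft³ → storage unit 2 (remaining 13 ft³)
19 ft³ → storage unit 1 (remaining 26 ft³)
74 ft³ → storage unit 3 (remaining 26 ft³)
28 ft³ → storage unit 4 (remaining 72 ft³)
17 ft³ → storage unit 1 (remaining 9 ft³)
28 ft³ → storage unit 4 (remaining 44 ft³)
54 ft³ → storage unit 5 (remaining 46 ft³)
65 ft³ → storage unit 6 (remaining 35 ft³)
54 ft³ → storage unit 7 (remaining 46 ft³)
73 ft³ → storage unit 8 (remaining 27 ft³)
29 ft³ → storage unit 6 (remaining 6 ft³)
18 ft³ → storage unit 3 (remaining 8 ft³)
10 ft³ → storage unit 2 (remaining 3 ft³)
17 ft³ → storage unit 8 (remaining 10 ft³)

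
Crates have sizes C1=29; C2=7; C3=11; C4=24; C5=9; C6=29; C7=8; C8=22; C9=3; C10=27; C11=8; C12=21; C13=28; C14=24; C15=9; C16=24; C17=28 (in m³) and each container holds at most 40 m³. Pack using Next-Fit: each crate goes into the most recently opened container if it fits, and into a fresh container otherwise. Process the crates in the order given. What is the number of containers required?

10

C1 (29 m³) → container 1 (remaining 11 m³)
C2 (7 m³) → container 1 (remaining 4 m³)
C3 (11 m³) → container 2 (remaining 29 m³)
C4 (24 m³) → container 2 (remaining 5 m³)
C5 (9 m³) → container 3 (remaining 31 m³)
C6 (29 m³) → container 3 (remaining 2 m³)
C7 (8 m³) → container 4 (remaining 32 m³)
C8 (22 m³) → container 4 (remaining 10 m³)
C9 (3 m³) → container 4 (remaining 7 m³)
C10 (27 m³) → container 5 (remaining 13 m³)
C11 (8 m³) → container 5 (remaining 5 m³)
C12 (21 m³) → container 6 (remaining 19 m³)
C13 (28 m³) → container 7 (remaining 12 m³)
C14 (24 m³) → container 8 (remaining 16 m³)
C15 (9 m³) → container 8 (remaining 7 m³)
C16 (24 m³) → container 9 (remaining 16 m³)
C17 (28 m³) → container 10 (remaining 12 m³)
Final containers: [29,7] [11,24] [9,29] [8,22,3] [27,8] [21] [28] [24,9] [24] [28].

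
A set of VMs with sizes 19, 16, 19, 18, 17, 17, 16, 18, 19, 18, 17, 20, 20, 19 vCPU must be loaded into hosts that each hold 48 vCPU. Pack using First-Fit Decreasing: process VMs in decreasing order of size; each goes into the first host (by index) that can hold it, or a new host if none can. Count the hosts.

Sorted descending: 20, 20, 19, 19, 19, 19, 18, 18, 18, 17, 17, 17, 16, 16.
host 1: place 20 vCPU, 28 vCPU left
host 1: place 20 vCPU, 8 vCPU left
host 2: place 19 vCPU, 29 vCPU left
host 2: place 19 vCPU, 10 vCPU left
host 3: place 19 vCPU, 29 vCPU left
host 3: place 19 vCPU, 10 vCPU left
host 4: place 18 vCPU, 30 vCPU left
host 4: place 18 vCPU, 12 vCPU left
host 5: place 18 vCPU, 30 vCPU left
host 5: place 17 vCPU, 13 vCPU left
host 6: place 17 vCPU, 31 vCPU left
host 6: place 17 vCPU, 14 vCPU left
host 7: place 16 vCPU, 32 vCPU left
host 7: place 16 vCPU, 16 vCPU left
Final hosts: [20,20] [19,19] [19,19] [18,18] [18,17] [17,17] [16,16].

7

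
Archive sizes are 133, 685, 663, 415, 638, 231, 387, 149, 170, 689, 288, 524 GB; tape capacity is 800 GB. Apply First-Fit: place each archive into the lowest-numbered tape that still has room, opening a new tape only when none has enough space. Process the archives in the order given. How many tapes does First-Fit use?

133 GB → tape 1 (remaining 667 GB)
685 GB → tape 2 (remaining 115 GB)
663 GB → tape 1 (remaining 4 GB)
415 GB → tape 3 (remaining 385 GB)
638 GB → tape 4 (remaining 162 GB)
231 GB → tape 3 (remaining 154 GB)
387 GB → tape 5 (remaining 413 GB)
149 GB → tape 3 (remaining 5 GB)
170 GB → tape 5 (remaining 243 GB)
689 GB → tape 6 (remaining 111 GB)
288 GB → tape 7 (remaining 512 GB)
524 GB → tape 8 (remaining 276 GB)
Final tapes: [133,663] [685] [415,231,149] [638] [387,170] [689] [288] [524].

8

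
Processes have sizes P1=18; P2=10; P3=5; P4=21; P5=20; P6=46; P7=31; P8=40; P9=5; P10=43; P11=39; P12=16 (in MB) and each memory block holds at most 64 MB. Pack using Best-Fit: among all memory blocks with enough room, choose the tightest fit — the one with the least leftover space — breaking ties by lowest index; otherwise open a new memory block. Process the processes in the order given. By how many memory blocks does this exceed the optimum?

Best-Fit: [18,10,5,21,5] [20,31] [46,16] [40] [43] [39] → 6 memory blocks.
Total size 294 MB; any packing needs at least ⌈294/64⌉ = 5 memory blocks.
An optimal packing achieves that bound: [46,18] [43,21] [40,20] [39,16,5] [31,10,5] → 5 memory blocks.
Excess: 6 − 5 = 1.

1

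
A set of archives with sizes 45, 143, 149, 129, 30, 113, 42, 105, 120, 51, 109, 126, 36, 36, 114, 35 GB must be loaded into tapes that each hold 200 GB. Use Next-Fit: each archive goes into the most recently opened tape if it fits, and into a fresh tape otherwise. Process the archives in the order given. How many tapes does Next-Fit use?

9

Put 45 GB in tape 1; 155 GB remain.
Put 143 GB in tape 1; 12 GB remain.
Put 149 GB in tape 2; 51 GB remain.
Put 129 GB in tape 3; 71 GB remain.
Put 30 GB in tape 3; 41 GB remain.
Put 113 GB in tape 4; 87 GB remain.
Put 42 GB in tape 4; 45 GB remain.
Put 105 GB in tape 5; 95 GB remain.
Put 120 GB in tape 6; 80 GB remain.
Put 51 GB in tape 6; 29 GB remain.
Put 109 GB in tape 7; 91 GB remain.
Put 126 GB in tape 8; 74 GB remain.
Put 36 GB in tape 8; 38 GB remain.
Put 36 GB in tape 8; 2 GB remain.
Put 114 GB in tape 9; 86 GB remain.
Put 35 GB in tape 9; 51 GB remain.
Final tapes: [45,143] [149] [129,30] [113,42] [105] [120,51] [109] [126,36,36] [114,35].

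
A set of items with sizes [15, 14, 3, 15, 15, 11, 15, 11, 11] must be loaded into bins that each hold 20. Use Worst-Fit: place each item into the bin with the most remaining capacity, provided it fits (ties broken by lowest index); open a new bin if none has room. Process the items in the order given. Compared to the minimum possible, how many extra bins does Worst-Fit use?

0

Worst-Fit: [15] [14,3] [15] [15] [11] [15] [11] [11] → 8 bins.
8 items exceed 10 (half the capacity), and no two of those can share a bin, so at least 8 bins are needed.
So 8 is already optimal.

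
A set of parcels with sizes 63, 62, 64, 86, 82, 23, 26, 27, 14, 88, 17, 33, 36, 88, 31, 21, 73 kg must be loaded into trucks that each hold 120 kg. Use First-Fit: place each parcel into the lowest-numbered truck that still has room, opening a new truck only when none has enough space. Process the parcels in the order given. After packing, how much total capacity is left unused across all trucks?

truck 1: place 63 kg, 57 kg left
truck 2: place 62 kg, 58 kg left
truck 3: place 64 kg, 56 kg left
truck 4: place 86 kg, 34 kg left
truck 5: place 82 kg, 38 kg left
truck 1: place 23 kg, 34 kg left
truck 1: place 26 kg, 8 kg left
truck 2: place 27 kg, 31 kg left
truck 2: place 14 kg, 17 kg left
truck 6: place 88 kg, 32 kg left
truck 2: place 17 kg, 0 kg left
truck 3: place 33 kg, 23 kg left
truck 5: place 36 kg, 2 kg left
truck 7: place 88 kg, 32 kg left
truck 4: place 31 kg, 3 kg left
truck 3: place 21 kg, 2 kg left
truck 8: place 73 kg, 47 kg left
8 trucks × 120 kg = 960 kg; used 834 kg; unused 126 kg.

126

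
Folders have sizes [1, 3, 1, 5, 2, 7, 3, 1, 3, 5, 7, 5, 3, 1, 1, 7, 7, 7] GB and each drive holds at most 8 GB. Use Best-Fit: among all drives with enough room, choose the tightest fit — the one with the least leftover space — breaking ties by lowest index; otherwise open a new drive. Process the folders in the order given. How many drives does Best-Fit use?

9 drives

Put 1 GB in drive 1; 7 GB remain.
Put 3 GB in drive 1; 4 GB remain.
Put 1 GB in drive 1; 3 GB remain.
Put 5 GB in drive 2; 3 GB remain.
Put 2 GB in drive 1; 1 GB remain.
Put 7 GB in drive 3; 1 GB remain.
Put 3 GB in drive 2; 0 GB remain.
Put 1 GB in drive 1; 0 GB remain.
Put 3 GB in drive 4; 5 GB remain.
Put 5 GB in drive 4; 0 GB remain.
Put 7 GB in drive 5; 1 GB remain.
Put 5 GB in drive 6; 3 GB remain.
Put 3 GB in drive 6; 0 GB remain.
Put 1 GB in drive 3; 0 GB remain.
Put 1 GB in drive 5; 0 GB remain.
Put 7 GB in drive 7; 1 GB remain.
Put 7 GB in drive 8; 1 GB remain.
Put 7 GB in drive 9; 1 GB remain.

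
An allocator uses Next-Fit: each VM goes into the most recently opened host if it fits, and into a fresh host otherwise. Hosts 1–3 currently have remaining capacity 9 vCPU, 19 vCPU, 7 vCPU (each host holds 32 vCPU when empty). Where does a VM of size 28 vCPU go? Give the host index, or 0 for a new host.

Next-Fit only looks at host 3, which has 7 vCPU free.
28 vCPU does not fit, so a new host is opened.

0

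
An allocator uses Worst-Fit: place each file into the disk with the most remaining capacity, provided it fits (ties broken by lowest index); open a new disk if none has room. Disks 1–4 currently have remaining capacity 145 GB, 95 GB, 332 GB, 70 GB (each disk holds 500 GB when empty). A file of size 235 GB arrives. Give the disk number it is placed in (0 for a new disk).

Disks with room: disk 3 (332 GB).
Most room is disk 3 with 332 GB free.

3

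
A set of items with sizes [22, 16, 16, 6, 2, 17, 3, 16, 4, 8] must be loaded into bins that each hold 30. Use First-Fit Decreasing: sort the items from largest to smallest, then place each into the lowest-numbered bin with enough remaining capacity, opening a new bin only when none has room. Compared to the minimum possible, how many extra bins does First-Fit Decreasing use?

First-Fit Decreasing: [22,8] [17,6,4,3] [16,2] [16] [16] → 5 bins.
5 items exceed 15 (half the capacity), and no two of those can share a bin, so at least 5 bins are needed.
So 5 is already optimal.

0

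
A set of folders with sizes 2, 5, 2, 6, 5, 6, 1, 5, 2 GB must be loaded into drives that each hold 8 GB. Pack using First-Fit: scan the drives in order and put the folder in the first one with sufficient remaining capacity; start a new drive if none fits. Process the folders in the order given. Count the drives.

5 drives

Put 2 GB in drive 1; 6 GB remain.
Put 5 GB in drive 1; 1 GB remain.
Put 2 GB in drive 2; 6 GB remain.
Put 6 GB in drive 2; 0 GB remain.
Put 5 GB in drive 3; 3 GB remain.
Put 6 GB in drive 4; 2 GB remain.
Put 1 GB in drive 1; 0 GB remain.
Put 5 GB in drive 5; 3 GB remain.
Put 2 GB in drive 3; 1 GB remain.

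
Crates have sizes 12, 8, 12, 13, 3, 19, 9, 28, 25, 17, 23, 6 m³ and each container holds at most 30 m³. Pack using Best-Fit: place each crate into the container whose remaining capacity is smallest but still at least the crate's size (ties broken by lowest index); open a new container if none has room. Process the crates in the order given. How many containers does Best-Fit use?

12 m³ → container 1 (remaining 18 m³)
8 m³ → container 1 (remaining 10 m³)
12 m³ → container 2 (remaining 18 m³)
13 m³ → container 2 (remaining 5 m³)
3 m³ → container 2 (remaining 2 m³)
19 m³ → container 3 (remaining 11 m³)
9 m³ → container 1 (remaining 1 m³)
28 m³ → container 4 (remaining 2 m³)
25 m³ → container 5 (remaining 5 m³)
17 m³ → container 6 (remaining 13 m³)
23 m³ → container 7 (remaining 7 m³)
6 m³ → container 7 (remaining 1 m³)

7 containers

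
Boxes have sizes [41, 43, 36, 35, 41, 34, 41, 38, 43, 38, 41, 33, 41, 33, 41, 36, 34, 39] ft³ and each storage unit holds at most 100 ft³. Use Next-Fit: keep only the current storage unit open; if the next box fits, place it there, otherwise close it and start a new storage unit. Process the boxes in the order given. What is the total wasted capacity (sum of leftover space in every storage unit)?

41 ft³ → storage unit 1 (remaining 59 ft³)
43 ft³ → storage unit 1 (remaining 16 ft³)
36 ft³ → storage unit 2 (remaining 64 ft³)
35 ft³ → storage unit 2 (remaining 29 ft³)
41 ft³ → storage unit 3 (remaining 59 ft³)
34 ft³ → storage unit 3 (remaining 25 ft³)
41 ft³ → storage unit 4 (remaining 59 ft³)
38 ft³ → storage unit 4 (remaining 21 ft³)
43 ft³ → storage unit 5 (remaining 57 ft³)
38 ft³ → storage unit 5 (remaining 19 ft³)
41 ft³ → storage unit 6 (remaining 59 ft³)
33 ft³ → storage unit 6 (remaining 26 ft³)
41 ft³ → storage unit 7 (remaining 59 ft³)
33 ft³ → storage unit 7 (remaining 26 ft³)
41 ft³ → storage unit 8 (remaining 59 ft³)
36 ft³ → storage unit 8 (remaining 23 ft³)
34 ft³ → storage unit 9 (remaining 66 ft³)
39 ft³ → storage unit 9 (remaining 27 ft³)
9 storage units × 100 ft³ = 900 ft³; used 688 ft³; unused 212 ft³.

212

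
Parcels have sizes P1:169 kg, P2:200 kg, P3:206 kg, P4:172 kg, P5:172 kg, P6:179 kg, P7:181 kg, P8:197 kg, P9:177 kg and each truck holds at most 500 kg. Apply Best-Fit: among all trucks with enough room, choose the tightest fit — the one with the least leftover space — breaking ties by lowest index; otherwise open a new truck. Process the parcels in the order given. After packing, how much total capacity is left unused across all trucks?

truck 1: place P1 (169 kg), 331 kg left
truck 1: place P2 (200 kg), 131 kg left
truck 2: place P3 (206 kg), 294 kg left
truck 2: place P4 (172 kg), 122 kg left
truck 3: place P5 (172 kg), 328 kg left
truck 3: place P6 (179 kg), 149 kg left
truck 4: place P7 (181 kg), 319 kg left
truck 4: place P8 (197 kg), 122 kg left
truck 5: place P9 (177 kg), 323 kg left
5 trucks × 500 kg = 2500 kg; used 1653 kg; unused 847 kg.

847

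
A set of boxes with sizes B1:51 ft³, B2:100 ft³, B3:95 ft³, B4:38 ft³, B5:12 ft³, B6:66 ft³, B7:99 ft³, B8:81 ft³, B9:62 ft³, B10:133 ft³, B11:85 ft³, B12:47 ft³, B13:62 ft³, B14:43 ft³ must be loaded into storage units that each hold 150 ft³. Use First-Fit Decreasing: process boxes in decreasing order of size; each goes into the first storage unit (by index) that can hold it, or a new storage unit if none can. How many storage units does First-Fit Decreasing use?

Sorted descending: 133, 100, 99, 95, 85, 81, 66, 62, 62, 51, 47, 43, 38, 12.
storage unit 1: place 133 ft³, 17 ft³ left
storage unit 2: place 100 ft³, 50 ft³ left
storage unit 3: place 99 ft³, 51 ft³ left
storage unit 4: place 95 ft³, 55 ft³ left
storage unit 5: place 85 ft³, 65 ft³ left
storage unit 6: place 81 ft³, 69 ft³ left
storage unit 6: place 66 ft³, 3 ft³ left
storage unit 5: place 62 ft³, 3 ft³ left
storage unit 7: place 62 ft³, 88 ft³ left
storage unit 3: place 51 ft³, 0 ft³ left
storage unit 2: place 47 ft³, 3 ft³ left
storage unit 4: place 43 ft³, 12 ft³ left
storage unit 7: place 38 ft³, 50 ft³ left
storage unit 1: place 12 ft³, 5 ft³ left
Final storage units: [133,12] [100,47] [99,51] [95,43] [85,62] [81,66] [62,38].

7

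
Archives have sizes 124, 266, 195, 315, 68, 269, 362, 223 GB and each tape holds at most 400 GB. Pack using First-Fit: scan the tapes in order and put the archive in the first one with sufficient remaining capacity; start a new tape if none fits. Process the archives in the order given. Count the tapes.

6 tapes

tape 1: place 124 GB, 276 GB left
tape 1: place 266 GB, 10 GB left
tape 2: place 195 GB, 205 GB left
tape 3: place 315 GB, 85 GB left
tape 2: place 68 GB, 137 GB left
tape 4: place 269 GB, 131 GB left
tape 5: place 362 GB, 38 GB left
tape 6: place 223 GB, 177 GB left
Final tapes: [124,266] [195,68] [315] [269] [362] [223].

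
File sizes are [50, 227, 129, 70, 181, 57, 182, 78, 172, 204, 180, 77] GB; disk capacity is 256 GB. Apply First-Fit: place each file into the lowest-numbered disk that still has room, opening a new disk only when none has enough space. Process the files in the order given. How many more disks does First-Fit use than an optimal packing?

1

First-Fit: [50,129,70] [227] [181,57] [182] [78,172] [204] [180] [77] → 8 disks.
Total size 1607 GB; any packing needs at least ⌈1607/256⌉ = 7 disks.
An optimal packing achieves that bound: [227] [204,50] [182,70] [181,57] [180] [172,78] [129,77] → 7 disks.
Excess: 8 − 7 = 1.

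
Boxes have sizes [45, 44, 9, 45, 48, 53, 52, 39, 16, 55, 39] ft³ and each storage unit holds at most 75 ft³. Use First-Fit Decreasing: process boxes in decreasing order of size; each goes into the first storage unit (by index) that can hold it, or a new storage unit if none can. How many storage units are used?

9 storage units

Sorted descending: 55, 53, 52, 48, 45, 45, 44, 39, 39, 16, 9.
55 ft³ → storage unit 1 (remaining 20 ft³)
53 ft³ → storage unit 2 (remaining 22 ft³)
52 ft³ → storage unit 3 (remaining 23 ft³)
48 ft³ → storage unit 4 (remaining 27 ft³)
45 ft³ → storage unit 5 (remaining 30 ft³)
45 ft³ → storage unit 6 (remaining 30 ft³)
44 ft³ → storage unit 7 (remaining 31 ft³)
39 ft³ → storage unit 8 (remaining 36 ft³)
39 ft³ → storage unit 9 (remaining 36 ft³)
16 ft³ → storage unit 1 (remaining 4 ft³)
9 ft³ → storage unit 2 (remaining 13 ft³)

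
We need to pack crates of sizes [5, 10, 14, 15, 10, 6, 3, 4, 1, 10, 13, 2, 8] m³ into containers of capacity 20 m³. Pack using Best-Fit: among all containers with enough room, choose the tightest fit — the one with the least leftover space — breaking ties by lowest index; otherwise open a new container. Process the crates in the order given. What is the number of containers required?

Put 5 m³ in container 1; 15 m³ remain.
Put 10 m³ in container 1; 5 m³ remain.
Put 14 m³ in container 2; 6 m³ remain.
Put 15 m³ in container 3; 5 m³ remain.
Put 10 m³ in container 4; 10 m³ remain.
Put 6 m³ in container 2; 0 m³ remain.
Put 3 m³ in container 1; 2 m³ remain.
Put 4 m³ in container 3; 1 m³ remain.
Put 1 m³ in container 3; 0 m³ remain.
Put 10 m³ in container 4; 0 m³ remain.
Put 13 m³ in container 5; 7 m³ remain.
Put 2 m³ in container 1; 0 m³ remain.
Put 8 m³ in container 6; 12 m³ remain.

6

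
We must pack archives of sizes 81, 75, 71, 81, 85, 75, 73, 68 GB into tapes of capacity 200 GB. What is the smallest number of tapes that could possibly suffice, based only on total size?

4

Total size = 81 + 75 + 71 + 81 + 85 + 75 + 73 + 68 = 609 GB.
⌈609 / 200⌉ = 4.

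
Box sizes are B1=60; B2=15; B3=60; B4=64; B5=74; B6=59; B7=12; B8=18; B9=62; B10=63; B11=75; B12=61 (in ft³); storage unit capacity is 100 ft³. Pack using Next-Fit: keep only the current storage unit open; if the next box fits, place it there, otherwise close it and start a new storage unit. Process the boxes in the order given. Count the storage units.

B1 (60 ft³) → storage unit 1 (remaining 40 ft³)
B2 (15 ft³) → storage unit 1 (remaining 25 ft³)
B3 (60 ft³) → storage unit 2 (remaining 40 ft³)
B4 (64 ft³) → storage unit 3 (remaining 36 ft³)
B5 (74 ft³) → storage unit 4 (remaining 26 ft³)
B6 (59 ft³) → storage unit 5 (remaining 41 ft³)
B7 (12 ft³) → storage unit 5 (remaining 29 ft³)
B8 (18 ft³) → storage unit 5 (remaining 11 ft³)
B9 (62 ft³) → storage unit 6 (remaining 38 ft³)
B10 (63 ft³) → storage unit 7 (remaining 37 ft³)
B11 (75 ft³) → storage unit 8 (remaining 25 ft³)
B12 (61 ft³) → storage unit 9 (remaining 39 ft³)

9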